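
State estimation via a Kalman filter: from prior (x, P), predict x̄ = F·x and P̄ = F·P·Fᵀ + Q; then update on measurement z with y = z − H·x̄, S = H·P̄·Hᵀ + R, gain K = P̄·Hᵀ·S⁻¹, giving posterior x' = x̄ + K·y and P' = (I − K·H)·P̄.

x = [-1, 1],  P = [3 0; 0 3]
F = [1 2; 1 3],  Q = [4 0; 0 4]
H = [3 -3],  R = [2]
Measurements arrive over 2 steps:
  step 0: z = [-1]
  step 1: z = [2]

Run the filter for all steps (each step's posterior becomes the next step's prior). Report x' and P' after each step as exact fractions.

step 0: x̄ = F·x = [1, 2]
step 0: P̄ = F·P·Fᵀ + Q = [19 21; 21 34]
step 0: y = z − H·x̄ = [2]
step 0: S = H·P̄·Hᵀ + R = [101]
step 0: K = P̄·Hᵀ·S⁻¹ = [-6/101; -39/101]
step 0: x' = x̄ + K·y = [89/101, 124/101]
step 0: P' = (I − K·H)·P̄ = [1883/101 1887/101; 1887/101 1913/101]
step 1: x̄ = F·x = [337/101, 461/101]
step 1: P̄ = F·P·Fᵀ + Q = [17487/101 22796/101; 22796/101 30826/101]
step 1: y = z − H·x̄ = [574/101]
step 1: S = H·P̄·Hᵀ + R = [24691/101]
step 1: K = P̄·Hᵀ·S⁻¹ = [-15927/24691; -24090/24691]
step 1: x' = x̄ + K·y = [-8131/24691, -24209/24691]
step 1: P' = (I − K·H)·P̄ = [1763388/24691 1774006/24691; 1774006/24691 1790066/24691]

step 0: x' = [89/101, 124/101], P' = [1883/101 1887/101; 1887/101 1913/101]
step 1: x' = [-8131/24691, -24209/24691], P' = [1763388/24691 1774006/24691; 1774006/24691 1790066/24691]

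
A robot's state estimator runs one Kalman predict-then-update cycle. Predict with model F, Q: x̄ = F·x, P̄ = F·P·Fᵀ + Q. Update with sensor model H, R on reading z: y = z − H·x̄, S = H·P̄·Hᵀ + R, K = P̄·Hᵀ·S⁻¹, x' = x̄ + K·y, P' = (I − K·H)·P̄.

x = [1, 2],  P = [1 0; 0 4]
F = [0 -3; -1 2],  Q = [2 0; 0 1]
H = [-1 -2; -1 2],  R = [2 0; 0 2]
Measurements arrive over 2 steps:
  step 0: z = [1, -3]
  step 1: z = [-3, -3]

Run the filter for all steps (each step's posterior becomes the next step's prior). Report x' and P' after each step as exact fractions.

step 0: x' = [416/543, -185/181], P' = [470/543 -8/181; -8/181 42/181]
step 1: x' = [27595/10181, -2570/10181], P' = [23548/30543 -276/10181; -276/10181 2315/10181]

step 0: x̄ = F·x = [-6, 3]
step 0: P̄ = F·P·Fᵀ + Q = [38 -24; -24 18]
step 0: y = z − H·x̄ = [1, -15]
step 0: S = H·P̄·Hᵀ + R = [16 -34; -34 208]
step 0: K = P̄·Hᵀ·S⁻¹ = [-211/543 -259/543; -38/181 46/181]
step 0: x' = x̄ + K·y = [416/543, -185/181]
step 0: P' = (I − K·H)·P̄ = [470/543 -8/181; -8/181 42/181]
step 1: x̄ = F·x = [555/181, -1526/543]
step 1: P̄ = F·P·Fᵀ + Q = [740/181 -276/181; -276/181 1613/543]
step 1: y = z − H·x̄ = [-3016/543, 3088/543]
step 1: S = H·P̄·Hᵀ + R = [6446/543 -4232/543; -4232/543 13070/543]
step 1: K = P̄·Hᵀ·S⁻¹ = [-10946/30543 -12602/30543; -2177/10181 2453/10181]
step 1: x' = x̄ + K·y = [27595/10181, -2570/10181]
step 1: P' = (I − K·H)·P̄ = [23548/30543 -276/10181; -276/10181 2315/10181]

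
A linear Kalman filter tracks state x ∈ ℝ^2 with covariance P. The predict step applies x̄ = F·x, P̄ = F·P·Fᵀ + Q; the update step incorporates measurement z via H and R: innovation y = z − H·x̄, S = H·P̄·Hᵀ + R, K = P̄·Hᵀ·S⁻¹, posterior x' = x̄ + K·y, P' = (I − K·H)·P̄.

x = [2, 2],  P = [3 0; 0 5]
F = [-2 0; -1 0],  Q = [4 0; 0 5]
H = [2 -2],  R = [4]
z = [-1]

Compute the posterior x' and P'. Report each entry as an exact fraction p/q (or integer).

x̄ = F·x = [-4, -2]
P̄ = F·P·Fᵀ + Q = [16 6; 6 8]
y = z − H·x̄ = [3]
S = H·P̄·Hᵀ + R = [52]
K = P̄·Hᵀ·S⁻¹ = [5/13; -1/13]
x' = x̄ + K·y = [-37/13, -29/13]
P' = (I − K·H)·P̄ = [108/13 98/13; 98/13 100/13]

x' = [-37/13, -29/13]
P' = [108/13 98/13; 98/13 100/13]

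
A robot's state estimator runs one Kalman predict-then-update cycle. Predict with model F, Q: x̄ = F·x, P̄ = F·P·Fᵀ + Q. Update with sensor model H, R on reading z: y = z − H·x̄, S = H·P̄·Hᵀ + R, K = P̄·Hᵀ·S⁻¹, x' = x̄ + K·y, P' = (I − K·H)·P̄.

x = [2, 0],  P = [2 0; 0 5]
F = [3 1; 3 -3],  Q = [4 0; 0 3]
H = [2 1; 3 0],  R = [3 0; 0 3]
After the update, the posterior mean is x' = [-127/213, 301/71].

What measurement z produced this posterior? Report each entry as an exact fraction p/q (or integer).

z = [3, -2]

x̄ = F·x = [6, 6]
P̄ = F·P·Fᵀ + Q = [27 3; 3 66]
S = H·P̄·Hᵀ + R = [189 171; 171 246]
K = P̄·Hᵀ·S⁻¹ = [19/1917 206/639; 599/639 -131/213]
x' − x̄ = [-1405/213, -125/71] = K·y
y = (KᵀK)⁻¹·Kᵀ·(x' − x̄) = [-15, -20]
z = y + H·x̄ = [-15, -20] + [18, 18] = [3, -2]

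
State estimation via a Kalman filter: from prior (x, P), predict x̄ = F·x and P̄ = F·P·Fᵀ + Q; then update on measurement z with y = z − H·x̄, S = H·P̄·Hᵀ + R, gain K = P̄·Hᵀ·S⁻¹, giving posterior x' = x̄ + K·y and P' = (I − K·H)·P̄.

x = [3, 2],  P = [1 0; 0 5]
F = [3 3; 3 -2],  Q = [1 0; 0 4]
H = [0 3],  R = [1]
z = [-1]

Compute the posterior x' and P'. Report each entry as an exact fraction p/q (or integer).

x' = [2739/149, -47/149]
P' = [12421/298 -21/298; -21/298 33/298]

x̄ = F·x = [15, 5]
P̄ = F·P·Fᵀ + Q = [55 -21; -21 33]
y = z − H·x̄ = [-16]
S = H·P̄·Hᵀ + R = [298]
K = P̄·Hᵀ·S⁻¹ = [-63/298; 99/298]
x' = x̄ + K·y = [2739/149, -47/149]
P' = (I − K·H)·P̄ = [12421/298 -21/298; -21/298 33/298]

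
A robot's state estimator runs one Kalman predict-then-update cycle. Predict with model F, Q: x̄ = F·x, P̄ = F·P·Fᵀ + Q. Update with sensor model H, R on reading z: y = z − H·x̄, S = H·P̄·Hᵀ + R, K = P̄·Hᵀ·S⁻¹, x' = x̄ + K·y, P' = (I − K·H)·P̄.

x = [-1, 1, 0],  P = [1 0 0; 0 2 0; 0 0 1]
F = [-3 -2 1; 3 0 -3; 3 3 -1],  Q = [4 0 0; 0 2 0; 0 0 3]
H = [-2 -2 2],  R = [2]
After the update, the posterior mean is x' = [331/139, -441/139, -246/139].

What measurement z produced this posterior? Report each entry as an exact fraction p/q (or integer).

x̄ = F·x = [1, -3, 0]
P̄ = F·P·Fᵀ + Q = [22 -12 -22; -12 20 12; -22 12 31]
S = H·P̄·Hᵀ + R = [278]
K = P̄·Hᵀ·S⁻¹ = [-32/139; 4/139; 41/139]
x' − x̄ = [192/139, -24/139, -246/139] = K·y
y = (KᵀK)⁻¹·Kᵀ·(x' − x̄) = [-6]
z = y + H·x̄ = [-6] + [4] = [-2]

z = [-2]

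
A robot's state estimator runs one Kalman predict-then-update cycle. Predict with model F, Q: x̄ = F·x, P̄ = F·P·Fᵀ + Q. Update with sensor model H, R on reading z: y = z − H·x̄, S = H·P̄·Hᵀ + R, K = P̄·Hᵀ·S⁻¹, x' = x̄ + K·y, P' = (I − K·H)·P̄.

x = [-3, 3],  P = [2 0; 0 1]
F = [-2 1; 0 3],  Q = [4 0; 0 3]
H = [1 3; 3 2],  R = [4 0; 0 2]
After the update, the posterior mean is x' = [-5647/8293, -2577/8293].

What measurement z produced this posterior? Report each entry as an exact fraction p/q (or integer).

z = [-2, -3]

x̄ = F·x = [9, 9]
P̄ = F·P·Fᵀ + Q = [13 3; 3 12]
S = H·P̄·Hᵀ + R = [143 144; 144 203]
K = P̄·Hᵀ·S⁻¹ = [-2014/8293 3267/8293; 3165/8293 -897/8293]
x' − x̄ = [-80284/8293, -77214/8293] = K·y
y = (KᵀK)⁻¹·Kᵀ·(x' − x̄) = [-38, -48]
z = y + H·x̄ = [-38, -48] + [36, 45] = [-2, -3]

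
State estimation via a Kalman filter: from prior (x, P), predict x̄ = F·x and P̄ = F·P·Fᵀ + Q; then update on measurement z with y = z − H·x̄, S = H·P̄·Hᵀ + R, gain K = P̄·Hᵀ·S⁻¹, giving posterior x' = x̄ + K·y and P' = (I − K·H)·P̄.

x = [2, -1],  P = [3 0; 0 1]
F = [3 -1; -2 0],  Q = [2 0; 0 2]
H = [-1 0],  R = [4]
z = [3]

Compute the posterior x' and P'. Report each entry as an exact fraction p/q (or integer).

x̄ = F·x = [7, -4]
P̄ = F·P·Fᵀ + Q = [30 -18; -18 14]
y = z − H·x̄ = [10]
S = H·P̄·Hᵀ + R = [34]
K = P̄·Hᵀ·S⁻¹ = [-15/17; 9/17]
x' = x̄ + K·y = [-31/17, 22/17]
P' = (I − K·H)·P̄ = [60/17 -36/17; -36/17 76/17]

x' = [-31/17, 22/17]
P' = [60/17 -36/17; -36/17 76/17]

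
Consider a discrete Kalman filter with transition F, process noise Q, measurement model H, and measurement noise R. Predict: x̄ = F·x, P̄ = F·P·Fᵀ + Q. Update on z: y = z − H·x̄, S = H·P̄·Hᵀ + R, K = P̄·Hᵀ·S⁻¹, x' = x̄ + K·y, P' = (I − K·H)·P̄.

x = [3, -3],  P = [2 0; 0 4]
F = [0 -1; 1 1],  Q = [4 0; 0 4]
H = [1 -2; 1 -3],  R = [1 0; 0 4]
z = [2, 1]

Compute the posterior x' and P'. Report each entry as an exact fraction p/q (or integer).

x̄ = F·x = [3, 0]
P̄ = F·P·Fᵀ + Q = [8 -4; -4 10]
y = z − H·x̄ = [-1, -2]
S = H·P̄·Hᵀ + R = [65 88; 88 126]
K = P̄·Hᵀ·S⁻¹ = [128/223 -54/223; -16/223 -49/223]
x' = x̄ + K·y = [649/223, 114/223]
P' = (I − K·H)·P̄ = [816/223 344/223; 344/223 180/223]

x' = [649/223, 114/223]
P' = [816/223 344/223; 344/223 180/223]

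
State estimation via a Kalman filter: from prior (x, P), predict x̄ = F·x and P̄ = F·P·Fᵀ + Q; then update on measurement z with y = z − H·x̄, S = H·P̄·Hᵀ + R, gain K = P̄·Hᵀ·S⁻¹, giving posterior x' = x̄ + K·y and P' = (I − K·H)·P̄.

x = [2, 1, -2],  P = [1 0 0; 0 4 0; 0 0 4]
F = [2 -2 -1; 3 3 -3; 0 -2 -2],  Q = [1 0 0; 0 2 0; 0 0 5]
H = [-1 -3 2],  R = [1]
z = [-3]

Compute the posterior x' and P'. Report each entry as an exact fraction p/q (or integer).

x' = [1626/263, 543/263, 1226/263]
P' = [18044/789 1743/263 16886/789; 1743/263 2146/263 4050/263; 16886/789 4050/263 26693/789]

x̄ = F·x = [4, 15, 2]
P̄ = F·P·Fᵀ + Q = [25 -6 24; -6 83 0; 24 0 37]
y = z − H·x̄ = [42]
S = H·P̄·Hᵀ + R = [789]
K = P̄·Hᵀ·S⁻¹ = [41/789; -81/263; 50/789]
x' = x̄ + K·y = [1626/263, 543/263, 1226/263]
P' = (I − K·H)·P̄ = [18044/789 1743/263 16886/789; 1743/263 2146/263 4050/263; 16886/789 4050/263 26693/789]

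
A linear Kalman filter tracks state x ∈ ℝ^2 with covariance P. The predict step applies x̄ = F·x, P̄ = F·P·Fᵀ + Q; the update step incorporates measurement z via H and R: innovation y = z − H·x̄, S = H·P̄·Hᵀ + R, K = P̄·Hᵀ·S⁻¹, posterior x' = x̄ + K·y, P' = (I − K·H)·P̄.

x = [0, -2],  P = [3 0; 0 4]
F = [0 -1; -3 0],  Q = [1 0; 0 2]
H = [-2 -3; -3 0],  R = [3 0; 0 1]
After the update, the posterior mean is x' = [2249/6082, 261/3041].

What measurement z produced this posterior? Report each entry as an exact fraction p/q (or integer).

z = [-1, -1]

x̄ = F·x = [2, 0]
P̄ = F·P·Fᵀ + Q = [5 0; 0 29]
S = H·P̄·Hᵀ + R = [284 30; 30 46]
K = P̄·Hᵀ·S⁻¹ = [-5/6082 -990/3041; -2001/6082 1305/6082]
x' − x̄ = [-9915/6082, 261/3041] = K·y
y = (KᵀK)⁻¹·Kᵀ·(x' − x̄) = [3, 5]
z = y + H·x̄ = [3, 5] + [-4, -6] = [-1, -1]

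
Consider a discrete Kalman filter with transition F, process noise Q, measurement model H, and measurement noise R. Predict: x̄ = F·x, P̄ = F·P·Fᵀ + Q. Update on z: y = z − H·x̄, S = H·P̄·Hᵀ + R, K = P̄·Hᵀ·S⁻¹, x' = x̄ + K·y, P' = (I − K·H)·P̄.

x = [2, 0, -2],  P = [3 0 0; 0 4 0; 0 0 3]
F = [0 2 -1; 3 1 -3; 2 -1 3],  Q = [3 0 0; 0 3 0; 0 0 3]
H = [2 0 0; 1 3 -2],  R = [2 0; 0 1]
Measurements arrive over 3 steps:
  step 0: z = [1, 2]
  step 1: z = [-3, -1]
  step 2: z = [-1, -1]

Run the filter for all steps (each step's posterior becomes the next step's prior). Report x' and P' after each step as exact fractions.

step 0: x' = [10239/25792, 16397/6448, 38485/12896], P' = [12355/25792 -1447/6448 -1279/12896; -1447/6448 18367/1612 54331/3224; -1279/12896 54331/3224 163051/6448]
step 1: x' = [-885430891/752809381, 922119473/752809381, 1313170591/752809381], P' = [333692265/752809381 -112679139/752809381 -987819/752809381; -112679139/752809381 2169872206/752809381 3123563481/752809381; -987819/752809381 3123563481/752809381 4761198462/752809381]
step 2: x' = [-241584171064/573513910789, -6572633773839/2867569553945, -1798855467803/573513910789], P' = [507664316195/1147027821578 -85245595636/573513910789 -492127447/1147027821578; -85245595636/573513910789 7853672527058/2867569553945 2255618141396/573513910789; -492127447/1147027821578 2255618141396/573513910789 6880130983211/1147027821578]

step 0: x̄ = F·x = [2, 12, -2]
step 0: P̄ = F·P·Fᵀ + Q = [22 17 -17; 17 61 -13; -17 -13 46]
step 0: y = z − H·x̄ = [-3, -40]
step 0: S = H·P̄·Hᵀ + R = [90 214; 214 1082]
step 0: K = P̄·Hᵀ·S⁻¹ = [12355/25792 107/25792; -1447/6448 1633/6448; -1279/12896 -1511/12896]
step 0: x' = x̄ + K·y = [10239/25792, 16397/6448, 38485/12896]
step 0: P' = (I − K·H)·P̄ = [12355/25792 -1447/6448 -1279/12896; -1447/6448 18367/1612 54331/3224; -1279/12896 54331/3224 163051/6448]
step 1: x̄ = F·x = [27103/12896, -134605/25792, 23225/3224]
step 1: P̄ = F·P·Fᵀ + Q = [41619/6448 -262617/12896 30009/1612; -262617/12896 3755707/25792 -435447/3224; 30009/1612 -435447/3224 57423/403]
step 1: y = z − H·x̄ = [-46447/6448, 695417/25792]
step 1: S = H·P̄·Hᵀ + R = [44843/1612 -1184757/6448; -1184757/6448 85424851/25792]
step 1: K = P̄·Hᵀ·S⁻¹ = [333692265/752809381 -2369514/752809381; -112679139/752809381 149810517/752809381; -987819/752809381 -152694300/752809381]
step 1: x' = x̄ + K·y = [-885430891/752809381, 922119473/752809381, 1313170591/752809381]
step 1: P' = (I − K·H)·P̄ = [333692265/752809381 -112679139/752809381 -987819/752809381; -112679139/752809381 2169872206/752809381 3123563481/752809381; -987819/752809381 3123563481/752809381 4761198462/752809381]
step 2: x̄ = F·x = [531068355/752809381, -5673684973/752809381, 1246530518/752809381]
step 2: P̄ = F·P·Fᵀ + Q = [3204861505/752809381 -3914715946/752809381 2792863651/752809381; -3914715946/752809381 30882641914/752809381 -24167408206/752809381; 2792863651/752809381 -24167408206/752809381 30311337409/752809381]
step 2: y = z − H·x̄ = [-1814946091/752809381, 18230238219/752809381]
step 2: S = H·P̄·Hᵀ + R = [14325064782/752809381 -28250027270/752809381; -28250027270/752809381 658495945940/752809381]
step 2: K = P̄·Hᵀ·S⁻¹ = [507664316195/1147027821578 -2825002727/1147027821578; -85245595636/573513910789 578608189034/2867569553945; -492127447/1147027821578 -227045245493/1147027821578]
step 2: x' = x̄ + K·y = [-241584171064/573513910789, -6572633773839/2867569553945, -1798855467803/573513910789]
step 2: P' = (I − K·H)·P̄ = [507664316195/1147027821578 -85245595636/573513910789 -492127447/1147027821578; -85245595636/573513910789 7853672527058/2867569553945 2255618141396/573513910789; -492127447/1147027821578 2255618141396/573513910789 6880130983211/1147027821578]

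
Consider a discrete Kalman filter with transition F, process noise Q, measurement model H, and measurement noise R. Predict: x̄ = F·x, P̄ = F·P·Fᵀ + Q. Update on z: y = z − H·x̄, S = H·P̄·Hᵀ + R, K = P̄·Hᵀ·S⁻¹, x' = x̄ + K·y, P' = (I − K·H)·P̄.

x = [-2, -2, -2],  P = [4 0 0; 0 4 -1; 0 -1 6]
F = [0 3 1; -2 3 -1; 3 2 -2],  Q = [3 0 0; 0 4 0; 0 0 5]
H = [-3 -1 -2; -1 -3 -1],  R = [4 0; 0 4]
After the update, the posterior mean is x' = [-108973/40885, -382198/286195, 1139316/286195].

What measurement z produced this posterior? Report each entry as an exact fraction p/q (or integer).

z = [1, 3]

x̄ = F·x = [-8, 0, -6]
P̄ = F·P·Fᵀ + Q = [39 30 16; 30 68 20; 16 20 89]
S = H·P̄·Hᵀ + R = [1231 1019; 1019 1076]
K = P̄·Hᵀ·S⁻¹ = [-6407/40885 558/40885; 45778/286195 -110912/286195; -96561/286195 47559/286195]
x' − x̄ = [218107/40885, -382198/286195, 2856486/286195] = K·y
y = (KᵀK)⁻¹·Kᵀ·(x' − x̄) = [-35, -11]
z = y + H·x̄ = [-35, -11] + [36, 14] = [1, 3]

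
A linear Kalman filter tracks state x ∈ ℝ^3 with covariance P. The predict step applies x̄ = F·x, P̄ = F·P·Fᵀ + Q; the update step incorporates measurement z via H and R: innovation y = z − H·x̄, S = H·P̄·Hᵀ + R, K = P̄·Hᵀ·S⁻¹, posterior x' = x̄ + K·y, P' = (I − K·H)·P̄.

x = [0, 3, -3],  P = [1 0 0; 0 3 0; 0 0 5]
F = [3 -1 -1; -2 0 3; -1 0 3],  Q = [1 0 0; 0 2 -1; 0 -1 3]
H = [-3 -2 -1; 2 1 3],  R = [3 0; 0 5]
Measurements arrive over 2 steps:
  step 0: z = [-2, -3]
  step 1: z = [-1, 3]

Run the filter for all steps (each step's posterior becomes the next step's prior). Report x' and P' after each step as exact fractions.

step 0: x' = [6267/3389, -26351/20334, -33785/20334], P' = [22437/3389 -27246/3389 -7941/3389; -27246/3389 216691/20334 48727/20334; -7941/3389 48727/20334 30415/20334]
step 1: x' = [556682035/551662441, -59495714/50151131, 259642059/551662441], P' = [5144789896/551662441 -562164974/50151131 -1808250496/551662441; -562164974/50151131 719849707/50151131 175295377/50151131; -1808250496/551662441 175295377/50151131 998764805/551662441]

step 0: x̄ = F·x = [0, -9, -9]
step 0: P̄ = F·P·Fᵀ + Q = [18 -21 -18; -21 51 46; -18 46 49]
step 0: y = z − H·x̄ = [-29, 33]
step 0: S = H·P̄·Hᵀ + R = [242 -334; -334 545]
step 0: K = P̄·Hᵀ·S⁻¹ = [-1626/3389 -1239/3389; 2773/20334 3592/10167; 5023/20334 4468/10167]
step 0: x' = x̄ + K·y = [6267/3389, -26351/20334, -33785/20334]
step 0: P' = (I − K·H)·P̄ = [22437/3389 -27246/3389 -7941/3389; -27246/3389 216691/20334 48727/20334; -7941/3389 48727/20334 30415/20334]
step 1: x̄ = F·x = [86471/10167, -58853/6778, -46319/6778]
step 1: P̄ = F·P·Fᵀ + Q = [1421612/10167 -316036/3389 -213538/3389; -316036/3389 474881/6778 317153/6778; -213538/3389 317153/6778 251745/6778]
step 1: y = z − H·x̄ = [2139/6778, 154274/10167]
step 1: S = H·P̄·Hᵀ + R = [1822567/6778 -244588/3389; -244588/3389 1222739/10167]
step 1: K = P̄·Hᵀ·S⁻¹ = [-419496588/551662441 -263797282/551662441; 23833377/50151131 24281178/50151131; 189829463/551662441 261608514/551662441]
step 1: x' = x̄ + K·y = [556682035/551662441, -59495714/50151131, 259642059/551662441]
step 1: P' = (I − K·H)·P̄ = [5144789896/551662441 -562164974/50151131 -1808250496/551662441; -562164974/50151131 719849707/50151131 175295377/50151131; -1808250496/551662441 175295377/50151131 998764805/551662441]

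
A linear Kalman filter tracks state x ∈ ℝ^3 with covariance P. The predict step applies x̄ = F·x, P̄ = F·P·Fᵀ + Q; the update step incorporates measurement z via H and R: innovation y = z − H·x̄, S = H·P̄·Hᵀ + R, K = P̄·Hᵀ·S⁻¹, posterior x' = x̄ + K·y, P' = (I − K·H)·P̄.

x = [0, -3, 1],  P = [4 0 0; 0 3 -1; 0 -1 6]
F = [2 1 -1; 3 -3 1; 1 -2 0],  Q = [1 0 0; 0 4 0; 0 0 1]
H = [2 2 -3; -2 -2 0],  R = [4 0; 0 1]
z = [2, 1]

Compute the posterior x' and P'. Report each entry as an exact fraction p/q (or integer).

x' = [-15478/36853, -278/36853, -94/137]
P' = [343636/36853 -344791/36853 -66/137; -344791/36853 355099/36853 88/137; -66/137 88/137 72/137]

x̄ = F·x = [-4, 10, 6]
P̄ = F·P·Fᵀ + Q = [28 5 0; 5 79 32; 0 32 17]
y = z − H·x̄ = [8, 13]
S = H·P̄·Hᵀ + R = [241 -276; -276 469]
K = P̄·Hᵀ·S⁻¹ = [12738/36853 2310/36853; -12600/36853 -20616/36853; -43/137 -44/137]
x' = x̄ + K·y = [-15478/36853, -278/36853, -94/137]
P' = (I − K·H)·P̄ = [343636/36853 -344791/36853 -66/137; -344791/36853 355099/36853 88/137; -66/137 88/137 72/137]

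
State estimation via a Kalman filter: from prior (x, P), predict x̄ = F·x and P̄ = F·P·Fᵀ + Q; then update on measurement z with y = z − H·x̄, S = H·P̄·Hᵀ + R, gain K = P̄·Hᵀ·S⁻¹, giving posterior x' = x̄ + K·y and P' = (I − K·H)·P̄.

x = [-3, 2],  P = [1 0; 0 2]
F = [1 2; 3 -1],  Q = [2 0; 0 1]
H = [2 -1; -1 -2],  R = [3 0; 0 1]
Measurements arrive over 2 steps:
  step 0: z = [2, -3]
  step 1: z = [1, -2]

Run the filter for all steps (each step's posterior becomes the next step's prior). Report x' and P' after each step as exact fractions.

step 0: x̄ = F·x = [1, -11]
step 0: P̄ = F·P·Fᵀ + Q = [11 -1; -1 12]
step 0: y = z − H·x̄ = [-11, -24]
step 0: S = H·P̄·Hᵀ + R = [63 5; 5 56]
step 0: K = P̄·Hᵀ·S⁻¹ = [43/113 -22/113; -669/3503 -1379/3503]
step 0: x' = x̄ + K·y = [168/113, 62/113]
step 0: P' = (I − K·H)·P̄ = [56/113 -17/113; -17/113 953/3503]
step 1: x̄ = F·x = [292/113, 442/113]
step 1: P̄ = F·P·Fᵀ + Q = [10446/3503 667/3503; 667/3503 23242/3503]
step 1: y = z − H·x̄ = [-29/113, 950/113]
step 1: S = H·P̄·Hᵀ + R = [72867/3503 761/113; 761/113 3535/113]
step 1: K = P̄·Hᵀ·S⁻¹ = [712035/2120638 -381245/2120638; -367813/2120638 -833263/2120638]
step 1: x' = x̄ + K·y = [2091987/2120638, 1383971/2120638]
step 1: P' = (I − K·H)·P̄ = [930691/2120638 -274723/2120638; -274723/2120638 553993/2120638]

step 0: x' = [168/113, 62/113], P' = [56/113 -17/113; -17/113 953/3503]
step 1: x' = [2091987/2120638, 1383971/2120638], P' = [930691/2120638 -274723/2120638; -274723/2120638 553993/2120638]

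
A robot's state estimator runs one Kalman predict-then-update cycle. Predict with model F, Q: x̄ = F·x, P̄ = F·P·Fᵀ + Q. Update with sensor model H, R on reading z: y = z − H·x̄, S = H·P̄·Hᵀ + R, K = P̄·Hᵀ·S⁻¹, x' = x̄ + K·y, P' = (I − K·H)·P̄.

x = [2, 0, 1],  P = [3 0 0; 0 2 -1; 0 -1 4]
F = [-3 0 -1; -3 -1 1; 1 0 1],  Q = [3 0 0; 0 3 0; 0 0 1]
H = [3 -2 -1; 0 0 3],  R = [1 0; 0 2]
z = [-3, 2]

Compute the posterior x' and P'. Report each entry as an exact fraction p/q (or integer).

x' = [-19650/5921, -22759/5921, 4326/5921]
P' = [73161/5921 110072/5921 -1352/5921; 110072/5921 167326/5921 -2588/5921; -1352/5921 -2588/5921 1198/5921]

x̄ = F·x = [-7, -5, 3]
P̄ = F·P·Fᵀ + Q = [34 22 -13; 22 38 -4; -13 -4 8]
y = z − H·x̄ = [11, -7]
S = H·P̄·Hᵀ + R = [265 -117; -117 74]
K = P̄·Hᵀ·S⁻¹ = [691/5921 -2028/5921; -1848/5921 -3882/5921; -78/5921 1797/5921]
x' = x̄ + K·y = [-19650/5921, -22759/5921, 4326/5921]
P' = (I − K·H)·P̄ = [73161/5921 110072/5921 -1352/5921; 110072/5921 167326/5921 -2588/5921; -1352/5921 -2588/5921 1198/5921]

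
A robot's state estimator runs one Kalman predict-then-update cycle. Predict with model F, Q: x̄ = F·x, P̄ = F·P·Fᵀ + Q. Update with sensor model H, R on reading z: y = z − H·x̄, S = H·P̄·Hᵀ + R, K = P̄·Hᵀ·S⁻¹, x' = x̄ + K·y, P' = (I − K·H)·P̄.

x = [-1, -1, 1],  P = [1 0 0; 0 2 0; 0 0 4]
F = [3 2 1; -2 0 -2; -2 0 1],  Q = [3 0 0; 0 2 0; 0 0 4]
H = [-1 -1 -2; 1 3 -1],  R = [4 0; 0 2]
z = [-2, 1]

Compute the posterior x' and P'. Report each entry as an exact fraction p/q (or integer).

x' = [-4732/1017, 2576/1017, 2071/1017]
P' = [22414/1017 -9590/1017 -6190/1017; -9590/1017 4342/1017 2792/1017; -6190/1017 2792/1017 2431/1017]

x̄ = F·x = [-4, 0, 3]
P̄ = F·P·Fᵀ + Q = [24 -14 -2; -14 22 -4; -2 -4 12]
y = z − H·x̄ = [0, 8]
S = H·P̄·Hᵀ + R = [46 12; 12 180]
K = P̄·Hᵀ·S⁻¹ = [-37/339 -83/1017; -28/339 322/1017; -122/339 -245/2034]
x' = x̄ + K·y = [-4732/1017, 2576/1017, 2071/1017]
P' = (I − K·H)·P̄ = [22414/1017 -9590/1017 -6190/1017; -9590/1017 4342/1017 2792/1017; -6190/1017 2792/1017 2431/1017]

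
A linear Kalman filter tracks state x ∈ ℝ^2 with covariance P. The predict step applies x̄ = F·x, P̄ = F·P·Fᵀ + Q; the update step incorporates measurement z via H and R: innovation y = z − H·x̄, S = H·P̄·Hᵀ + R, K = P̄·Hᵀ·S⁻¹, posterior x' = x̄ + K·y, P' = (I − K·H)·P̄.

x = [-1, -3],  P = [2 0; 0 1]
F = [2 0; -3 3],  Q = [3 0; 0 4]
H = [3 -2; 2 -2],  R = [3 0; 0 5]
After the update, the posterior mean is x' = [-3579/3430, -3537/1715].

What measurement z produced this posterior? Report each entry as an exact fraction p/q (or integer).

z = [3, -2]

x̄ = F·x = [-2, -6]
P̄ = F·P·Fᵀ + Q = [11 -12; -12 31]
S = H·P̄·Hᵀ + R = [370 310; 310 269]
K = P̄·Hᵀ·S⁻¹ = [1073/3430 -65/343; 149/1715 -144/343]
x' − x̄ = [3281/3430, 6753/1715] = K·y
y = (KᵀK)⁻¹·Kᵀ·(x' − x̄) = [-3, -10]
z = y + H·x̄ = [-3, -10] + [6, 8] = [3, -2]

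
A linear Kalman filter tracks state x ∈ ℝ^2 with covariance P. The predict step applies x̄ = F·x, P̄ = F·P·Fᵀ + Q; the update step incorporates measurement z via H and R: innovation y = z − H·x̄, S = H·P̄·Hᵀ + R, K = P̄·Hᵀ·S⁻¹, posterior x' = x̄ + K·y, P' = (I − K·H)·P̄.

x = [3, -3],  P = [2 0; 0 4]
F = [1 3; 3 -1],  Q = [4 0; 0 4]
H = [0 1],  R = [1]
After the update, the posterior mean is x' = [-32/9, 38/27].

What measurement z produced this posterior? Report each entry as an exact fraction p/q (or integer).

x̄ = F·x = [-6, 12]
P̄ = F·P·Fᵀ + Q = [42 -6; -6 26]
S = H·P̄·Hᵀ + R = [27]
K = P̄·Hᵀ·S⁻¹ = [-2/9; 26/27]
x' − x̄ = [22/9, -286/27] = K·y
y = (KᵀK)⁻¹·Kᵀ·(x' − x̄) = [-11]
z = y + H·x̄ = [-11] + [12] = [1]

z = [1]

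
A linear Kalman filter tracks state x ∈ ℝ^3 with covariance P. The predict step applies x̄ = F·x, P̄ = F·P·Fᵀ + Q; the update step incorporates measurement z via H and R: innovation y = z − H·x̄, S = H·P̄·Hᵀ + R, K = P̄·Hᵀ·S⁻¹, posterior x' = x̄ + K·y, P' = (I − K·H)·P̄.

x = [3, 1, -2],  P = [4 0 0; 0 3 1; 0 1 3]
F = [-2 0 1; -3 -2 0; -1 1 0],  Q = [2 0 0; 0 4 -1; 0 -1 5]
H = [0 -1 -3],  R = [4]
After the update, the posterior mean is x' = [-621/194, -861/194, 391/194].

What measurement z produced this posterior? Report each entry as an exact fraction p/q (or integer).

z = [-2]

x̄ = F·x = [-8, -11, -2]
P̄ = F·P·Fᵀ + Q = [21 22 9; 22 52 5; 9 5 12]
S = H·P̄·Hᵀ + R = [194]
K = P̄·Hᵀ·S⁻¹ = [-49/194; -67/194; -41/194]
x' − x̄ = [931/194, 1273/194, 779/194] = K·y
y = (KᵀK)⁻¹·Kᵀ·(x' − x̄) = [-19]
z = y + H·x̄ = [-19] + [17] = [-2]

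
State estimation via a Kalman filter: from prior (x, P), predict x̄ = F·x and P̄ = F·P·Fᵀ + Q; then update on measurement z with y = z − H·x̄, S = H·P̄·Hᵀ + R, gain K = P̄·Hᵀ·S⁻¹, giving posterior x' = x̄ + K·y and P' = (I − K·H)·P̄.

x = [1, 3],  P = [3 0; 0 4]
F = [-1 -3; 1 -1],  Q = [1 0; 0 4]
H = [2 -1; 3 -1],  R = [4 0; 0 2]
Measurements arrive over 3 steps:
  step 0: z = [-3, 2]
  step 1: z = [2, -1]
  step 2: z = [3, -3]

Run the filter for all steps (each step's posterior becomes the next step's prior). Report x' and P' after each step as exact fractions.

step 0: x' = [119/127, 247/127], P' = [2474/1905 5816/1905; 5816/1905 15884/1905]
step 1: x' = [-286101/782761, -2750956/3913805], P' = [614746/782761 1277400/782761; 1277400/782761 17252628/3913805]
step 2: x' = [-4873738436/4353499421, -6908723923/4353499421], P' = [3382055650/4353499421 7022901688/4353499421; 7022901688/4353499421 19010798260/4353499421]

step 0: x̄ = F·x = [-10, -2]
step 0: P̄ = F·P·Fᵀ + Q = [40 9; 9 11]
step 0: y = z − H·x̄ = [15, 30]
step 0: S = H·P̄·Hᵀ + R = [139 206; 206 319]
step 0: K = P̄·Hᵀ·S⁻¹ = [-217/1905 803/1905; -1063/1905 782/1905]
step 0: x' = x̄ + K·y = [119/127, 247/127]
step 0: P' = (I − K·H)·P̄ = [2474/1905 5816/1905; 5816/1905 15884/1905]
step 1: x̄ = F·x = [-860/127, -128/127]
step 1: P̄ = F·P·Fᵀ + Q = [182231/1905 11182/635; 11182/635 4782/635]
step 1: y = z − H·x̄ = [1846/127, 2325/127]
step 1: S = H·P̄·Hᵀ + R = [616706/1905 313334/635; 313334/635 485653/635]
step 1: K = P̄·Hᵀ·S⁻¹ = [-1711/111823 283419/782761; -159951/559115 954186/3913805]
step 1: x' = x̄ + K·y = [-286101/782761, -2750956/3913805]
step 1: P' = (I − K·H)·P̄ = [614746/782761 1277400/782761; 1277400/782761 17252628/3913805]
step 2: x̄ = F·x = [1383339/559115, 1320451/3913805]
step 2: P̄ = F·P·Fᵀ + Q = [28654741/559115 5130022/559115; 5130022/559115 23207578/3913805]
step 2: y = z − H·x̄ = [-1260976/782761, -39471083/3913805]
step 2: S = H·P̄·Hᵀ + R = [139510986/782761 209431186/782761; 209431186/782761 1620822947/3913805]
step 2: K = P̄·Hᵀ·S⁻¹ = [-64697597/4353499421 1561632631/4353499421; -1241248721/4353499421 1028953402/4353499421]
step 2: x' = x̄ + K·y = [-4873738436/4353499421, -6908723923/4353499421]
step 2: P' = (I − K·H)·P̄ = [3382055650/4353499421 7022901688/4353499421; 7022901688/4353499421 19010798260/4353499421]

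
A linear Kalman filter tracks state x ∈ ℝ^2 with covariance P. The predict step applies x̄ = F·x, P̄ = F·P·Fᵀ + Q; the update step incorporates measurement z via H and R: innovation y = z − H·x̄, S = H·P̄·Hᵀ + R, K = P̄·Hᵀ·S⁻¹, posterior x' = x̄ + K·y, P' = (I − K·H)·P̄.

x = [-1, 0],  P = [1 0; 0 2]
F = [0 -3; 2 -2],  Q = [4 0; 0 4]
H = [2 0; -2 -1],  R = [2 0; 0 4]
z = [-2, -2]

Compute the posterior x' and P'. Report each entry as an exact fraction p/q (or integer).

x' = [-92/187, 266/187]
P' = [74/187 -92/187; -92/187 640/187]

x̄ = F·x = [0, -2]
P̄ = F·P·Fᵀ + Q = [22 12; 12 16]
y = z − H·x̄ = [-2, -4]
S = H·P̄·Hᵀ + R = [90 -112; -112 156]
K = P̄·Hᵀ·S⁻¹ = [74/187 -14/187; -92/187 -114/187]
x' = x̄ + K·y = [-92/187, 266/187]
P' = (I − K·H)·P̄ = [74/187 -92/187; -92/187 640/187]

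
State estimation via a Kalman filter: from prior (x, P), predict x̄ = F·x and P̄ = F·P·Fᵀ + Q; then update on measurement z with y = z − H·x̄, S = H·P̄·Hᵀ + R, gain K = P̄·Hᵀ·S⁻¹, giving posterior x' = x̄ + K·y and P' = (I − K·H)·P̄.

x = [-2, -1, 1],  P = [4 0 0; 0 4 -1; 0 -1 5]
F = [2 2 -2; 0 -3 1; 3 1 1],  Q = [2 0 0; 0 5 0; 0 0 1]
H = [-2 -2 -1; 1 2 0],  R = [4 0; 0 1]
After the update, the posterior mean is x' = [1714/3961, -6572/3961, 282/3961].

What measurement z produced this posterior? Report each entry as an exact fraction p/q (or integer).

z = [2, -3]

x̄ = F·x = [-8, 4, -6]
P̄ = F·P·Fᵀ + Q = [62 -42 22; -42 52 -5; 22 -5 44]
S = H·P̄·Hᵀ + R = [236 -92; -92 103]
K = P̄·Hᵀ·S⁻¹ = [-4205/7922 -2724/3961; 4159/15844 3313/3961; -3465/7922 -1086/3961]
x' − x̄ = [33402/3961, -22416/3961, 24048/3961] = K·y
y = (KᵀK)⁻¹·Kᵀ·(x' − x̄) = [-12, -3]
z = y + H·x̄ = [-12, -3] + [14, 0] = [2, -3]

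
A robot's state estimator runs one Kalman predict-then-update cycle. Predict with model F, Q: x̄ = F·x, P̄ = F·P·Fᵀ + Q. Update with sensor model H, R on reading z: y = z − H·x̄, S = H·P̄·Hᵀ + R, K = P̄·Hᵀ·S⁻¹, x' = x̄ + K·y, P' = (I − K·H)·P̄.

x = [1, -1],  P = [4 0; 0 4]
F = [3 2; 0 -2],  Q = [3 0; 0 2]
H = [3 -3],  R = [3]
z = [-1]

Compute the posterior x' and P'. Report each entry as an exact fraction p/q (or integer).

x' = [229/158, 141/79]
P' = [2257/316 1093/158; 1093/158 555/79]

x̄ = F·x = [1, 2]
P̄ = F·P·Fᵀ + Q = [55 -16; -16 18]
y = z − H·x̄ = [2]
S = H·P̄·Hᵀ + R = [948]
K = P̄·Hᵀ·S⁻¹ = [71/316; -17/158]
x' = x̄ + K·y = [229/158, 141/79]
P' = (I − K·H)·P̄ = [2257/316 1093/158; 1093/158 555/79]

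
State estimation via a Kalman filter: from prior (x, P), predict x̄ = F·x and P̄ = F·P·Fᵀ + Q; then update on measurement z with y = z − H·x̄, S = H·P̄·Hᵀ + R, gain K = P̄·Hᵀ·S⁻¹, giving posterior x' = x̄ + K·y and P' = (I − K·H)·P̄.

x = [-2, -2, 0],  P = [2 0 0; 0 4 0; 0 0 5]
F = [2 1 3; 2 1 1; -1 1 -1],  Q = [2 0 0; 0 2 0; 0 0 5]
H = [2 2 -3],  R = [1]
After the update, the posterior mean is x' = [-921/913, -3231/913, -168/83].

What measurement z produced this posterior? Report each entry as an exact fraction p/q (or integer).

x̄ = F·x = [-6, -6, 0]
P̄ = F·P·Fᵀ + Q = [59 27 -15; 27 19 -5; -15 -5 16]
S = H·P̄·Hᵀ + R = [913]
K = P̄·Hᵀ·S⁻¹ = [217/913; 107/913; -8/83]
x' − x̄ = [4557/913, 2247/913, -168/83] = K·y
y = (KᵀK)⁻¹·Kᵀ·(x' − x̄) = [21]
z = y + H·x̄ = [21] + [-24] = [-3]

z = [-3]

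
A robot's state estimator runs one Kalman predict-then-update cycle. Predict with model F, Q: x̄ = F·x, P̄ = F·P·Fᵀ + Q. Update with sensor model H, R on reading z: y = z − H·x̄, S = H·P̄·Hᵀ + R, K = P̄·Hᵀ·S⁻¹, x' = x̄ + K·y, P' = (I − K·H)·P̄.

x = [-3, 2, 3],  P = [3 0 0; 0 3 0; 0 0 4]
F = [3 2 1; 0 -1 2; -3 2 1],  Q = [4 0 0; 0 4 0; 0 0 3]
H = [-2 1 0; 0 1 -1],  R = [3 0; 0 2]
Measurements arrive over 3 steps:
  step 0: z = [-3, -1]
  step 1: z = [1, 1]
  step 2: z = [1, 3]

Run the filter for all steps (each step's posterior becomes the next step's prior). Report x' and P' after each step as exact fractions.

step 0: x̄ = F·x = [-2, 4, 16]
step 0: P̄ = F·P·Fᵀ + Q = [47 2 -11; 2 23 2; -11 2 46]
step 0: y = z − H·x̄ = [-11, 11]
step 0: S = H·P̄·Hᵀ + R = [206 -5; -5 67]
step 0: K = P̄·Hᵀ·S⁻¹ = [-6099/13777 2218/13777; 1378/13777 4421/13777; 1388/13777 -8944/13777]
step 0: x' = x̄ + K·y = [63933/13777, 88581/13777, 106780/13777]
step 0: P' = (I − K·H)·P̄ = [57577/13777 96857/13777 92421/13777; 96857/13777 197848/13777 189006/13777; 92421/13777 189006/13777 206894/13777]
step 1: x̄ = F·x = [475741/13777, 124979/13777, 92143/13777]
step 1: P̄ = F·P·Fᵀ + Q = [4044421/13777 849065/13777 1236117/13777; 849065/13777 324508/13777 321155/13777; 1236117/13777 321155/13777 597024/13777]
step 1: y = z − H·x̄ = [840280/13777, -19059/13777]
step 1: S = H·P̄·Hᵀ + R = [13147263/13777 777457/13777; 777457/13777 306776/13777]
step 1: K = P̄·Hᵀ·S⁻¹ = [-139368044/248880407 39191469/248880407; -30776009/248880407 80715309/248880407; -32330923/248880407 -141870572/248880407]
step 1: x' = x̄ + K·y = [39738948/248880407, 268999526/248880407, -111093083/248880407]
step 1: P' = (I − K·H)·P̄ = [925653011/248880407 1433201890/248880407 1354818952/248880407; 1433201890/248880407 2774075753/248880407 2612645135/248880407; 1354818952/248880407 2612645135/248880407 2896386279/248880407]
step 2: x̄ = F·x = [546122813/248880407, -491185692/248880407, 307689125/248880407]
step 2: P̄ = F·P·Fᵀ + Q = [59097004950/248880407 11911864499/248880407 16112392732/248880407; 11911864499/248880407 4904561957/248880407 4253248415/248880407; 16112392732/248880407 4253248415/248880407 8193451759/248880407]
step 2: y = z − H·x̄ = [1832311725/248880407, 1545516038/248880407]
step 2: S = H·P̄·Hᵀ + R = [194391764982/248880407 9052370008/248880407; 9052370008/248880407 5089277700/248880407]
step 2: K = P̄·Hᵀ·S⁻¹ = [-505136807237/911450084362 292424000143/1822900168724; -102640488387/911450084362 299213277649/911450084362; -107166673391/911450084362 -257520462111/455725042181]
step 2: x' = x̄ + K·y = [-405478723743/455725042181, -696405528431/911450084362, -2860504329923/911450084362]
step 2: P' = (I − K·H)·P̄ = [6357384230435/1822900168724 2420986904362/455725042181 4549549808581/911450084362; 2420986904362/455725042181 9376026152287/911450084362 8777599596989/911450084362; 4549549808581/911450084362 8777599596989/911450084362 9807681445433/911450084362]

step 0: x' = [63933/13777, 88581/13777, 106780/13777], P' = [57577/13777 96857/13777 92421/13777; 96857/13777 197848/13777 189006/13777; 92421/13777 189006/13777 206894/13777]
step 1: x' = [39738948/248880407, 268999526/248880407, -111093083/248880407], P' = [925653011/248880407 1433201890/248880407 1354818952/248880407; 1433201890/248880407 2774075753/248880407 2612645135/248880407; 1354818952/248880407 2612645135/248880407 2896386279/248880407]
step 2: x' = [-405478723743/455725042181, -696405528431/911450084362, -2860504329923/911450084362], P' = [6357384230435/1822900168724 2420986904362/455725042181 4549549808581/911450084362; 2420986904362/455725042181 9376026152287/911450084362 8777599596989/911450084362; 4549549808581/911450084362 8777599596989/911450084362 9807681445433/911450084362]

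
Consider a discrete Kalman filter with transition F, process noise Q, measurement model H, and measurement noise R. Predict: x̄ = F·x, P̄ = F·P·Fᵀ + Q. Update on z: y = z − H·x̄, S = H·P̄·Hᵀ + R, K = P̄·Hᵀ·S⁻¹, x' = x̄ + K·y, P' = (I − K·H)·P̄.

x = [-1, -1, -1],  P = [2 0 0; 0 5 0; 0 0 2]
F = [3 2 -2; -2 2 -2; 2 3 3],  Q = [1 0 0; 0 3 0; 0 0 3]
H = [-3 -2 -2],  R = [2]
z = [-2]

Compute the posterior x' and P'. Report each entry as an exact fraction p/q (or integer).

x' = [832/1509, 6376/1509, -2046/503]
P' = [16634/1509 -9874/1509 -4948/503; -9874/1509 37535/1509 -7526/503; -4948/503 -7526/503 15034/503]

x̄ = F·x = [-3, 2, -8]
P̄ = F·P·Fᵀ + Q = [47 16 30; 16 39 10; 30 10 74]
y = z − H·x̄ = [-23]
S = H·P̄·Hᵀ + R = [1509]
K = P̄·Hᵀ·S⁻¹ = [-233/1509; -146/1509; -86/503]
x' = x̄ + K·y = [832/1509, 6376/1509, -2046/503]
P' = (I − K·H)·P̄ = [16634/1509 -9874/1509 -4948/503; -9874/1509 37535/1509 -7526/503; -4948/503 -7526/503 15034/503]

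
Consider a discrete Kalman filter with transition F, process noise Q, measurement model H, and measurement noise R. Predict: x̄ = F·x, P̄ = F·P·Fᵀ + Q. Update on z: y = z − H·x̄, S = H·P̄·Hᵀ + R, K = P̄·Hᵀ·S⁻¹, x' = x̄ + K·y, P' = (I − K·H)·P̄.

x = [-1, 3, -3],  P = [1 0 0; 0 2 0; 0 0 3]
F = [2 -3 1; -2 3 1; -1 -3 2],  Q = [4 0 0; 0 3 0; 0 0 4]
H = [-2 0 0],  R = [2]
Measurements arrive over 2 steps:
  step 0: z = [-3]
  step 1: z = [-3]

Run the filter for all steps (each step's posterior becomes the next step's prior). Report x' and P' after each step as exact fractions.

step 0: x̄ = F·x = [-14, 8, -14]
step 0: P̄ = F·P·Fᵀ + Q = [29 -19 22; -19 28 -10; 22 -10 35]
step 0: y = z − H·x̄ = [-31]
step 0: S = H·P̄·Hᵀ + R = [118]
step 0: K = P̄·Hᵀ·S⁻¹ = [-29/59; 19/59; -22/59]
step 0: x' = x̄ + K·y = [73/59, -117/59, -144/59]
step 0: P' = (I − K·H)·P̄ = [29/59 -19/59 22/59; -19/59 930/59 246/59; 22/59 246/59 1097/59]
step 1: x̄ = F·x = [353/59, -641/59, -10/59]
step 1: P̄ = F·P·Fᵀ + Q = [8659/59 -7617/59 8415/59; -7617/59 11376/59 -5547/59; 8415/59 -5547/59 9869/59]
step 1: y = z − H·x̄ = [529/59]
step 1: S = H·P̄·Hᵀ + R = [34754/59]
step 1: K = P̄·Hᵀ·S⁻¹ = [-8659/17377; 7617/17377; -8415/17377]
step 1: x' = x̄ + K·y = [26330/17377, -120496/17377, -78395/17377]
step 1: P' = (I − K·H)·P̄ = [8659/17377 -7617/17377 8415/17377; -7617/17377 1383786/17377 539049/17377; 8415/17377 539049/17377 506257/17377]

step 0: x' = [73/59, -117/59, -144/59], P' = [29/59 -19/59 22/59; -19/59 930/59 246/59; 22/59 246/59 1097/59]
step 1: x' = [26330/17377, -120496/17377, -78395/17377], P' = [8659/17377 -7617/17377 8415/17377; -7617/17377 1383786/17377 539049/17377; 8415/17377 539049/17377 506257/17377]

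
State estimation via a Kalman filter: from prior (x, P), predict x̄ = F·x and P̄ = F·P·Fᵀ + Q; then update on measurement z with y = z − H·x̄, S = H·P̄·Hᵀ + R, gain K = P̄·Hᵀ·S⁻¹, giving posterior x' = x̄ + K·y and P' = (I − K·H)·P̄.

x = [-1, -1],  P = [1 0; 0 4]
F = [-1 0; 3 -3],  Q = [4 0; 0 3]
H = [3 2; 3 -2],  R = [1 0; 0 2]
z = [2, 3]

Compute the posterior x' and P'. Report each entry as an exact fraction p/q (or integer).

x' = [28379/33941, -8490/33941]
P' = [2782/33941 -1392/33941; -1392/33941 6333/33941]

x̄ = F·x = [1, 0]
P̄ = F·P·Fᵀ + Q = [5 -3; -3 48]
y = z − H·x̄ = [-1, 0]
S = H·P̄·Hᵀ + R = [202 -147; -147 275]
K = P̄·Hᵀ·S⁻¹ = [5562/33941 5565/33941; 8490/33941 -8421/33941]
x' = x̄ + K·y = [28379/33941, -8490/33941]
P' = (I − K·H)·P̄ = [2782/33941 -1392/33941; -1392/33941 6333/33941]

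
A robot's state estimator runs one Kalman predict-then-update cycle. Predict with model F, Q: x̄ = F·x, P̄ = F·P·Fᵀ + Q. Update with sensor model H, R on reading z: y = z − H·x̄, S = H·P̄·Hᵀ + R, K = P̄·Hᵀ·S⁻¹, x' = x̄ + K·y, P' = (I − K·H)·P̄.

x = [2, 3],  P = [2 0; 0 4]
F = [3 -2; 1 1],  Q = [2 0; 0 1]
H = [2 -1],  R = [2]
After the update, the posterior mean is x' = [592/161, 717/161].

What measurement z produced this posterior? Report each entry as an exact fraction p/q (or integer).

z = [3]

x̄ = F·x = [0, 5]
P̄ = F·P·Fᵀ + Q = [36 -2; -2 7]
S = H·P̄·Hᵀ + R = [161]
K = P̄·Hᵀ·S⁻¹ = [74/161; -11/161]
x' − x̄ = [592/161, -88/161] = K·y
y = (KᵀK)⁻¹·Kᵀ·(x' − x̄) = [8]
z = y + H·x̄ = [8] + [-5] = [3]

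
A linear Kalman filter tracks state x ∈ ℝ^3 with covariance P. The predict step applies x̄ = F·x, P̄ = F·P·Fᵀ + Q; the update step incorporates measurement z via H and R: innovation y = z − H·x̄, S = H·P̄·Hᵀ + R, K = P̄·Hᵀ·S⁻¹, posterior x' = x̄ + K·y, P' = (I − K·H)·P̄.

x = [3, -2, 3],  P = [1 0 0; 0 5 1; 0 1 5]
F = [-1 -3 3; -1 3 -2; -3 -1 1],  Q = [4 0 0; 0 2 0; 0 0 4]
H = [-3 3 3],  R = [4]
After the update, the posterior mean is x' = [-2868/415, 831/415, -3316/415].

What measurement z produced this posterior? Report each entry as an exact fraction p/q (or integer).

z = [3]

x̄ = F·x = [12, -15, -4]
P̄ = F·P·Fᵀ + Q = [77 -59 27; -59 56 -17; 27 -17 21]
S = H·P̄·Hᵀ + R = [1660]
K = P̄·Hᵀ·S⁻¹ = [-327/1660; 147/830; -69/1660]
x' − x̄ = [-7848/415, 7056/415, -1656/415] = K·y
y = (KᵀK)⁻¹·Kᵀ·(x' − x̄) = [96]
z = y + H·x̄ = [96] + [-93] = [3]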